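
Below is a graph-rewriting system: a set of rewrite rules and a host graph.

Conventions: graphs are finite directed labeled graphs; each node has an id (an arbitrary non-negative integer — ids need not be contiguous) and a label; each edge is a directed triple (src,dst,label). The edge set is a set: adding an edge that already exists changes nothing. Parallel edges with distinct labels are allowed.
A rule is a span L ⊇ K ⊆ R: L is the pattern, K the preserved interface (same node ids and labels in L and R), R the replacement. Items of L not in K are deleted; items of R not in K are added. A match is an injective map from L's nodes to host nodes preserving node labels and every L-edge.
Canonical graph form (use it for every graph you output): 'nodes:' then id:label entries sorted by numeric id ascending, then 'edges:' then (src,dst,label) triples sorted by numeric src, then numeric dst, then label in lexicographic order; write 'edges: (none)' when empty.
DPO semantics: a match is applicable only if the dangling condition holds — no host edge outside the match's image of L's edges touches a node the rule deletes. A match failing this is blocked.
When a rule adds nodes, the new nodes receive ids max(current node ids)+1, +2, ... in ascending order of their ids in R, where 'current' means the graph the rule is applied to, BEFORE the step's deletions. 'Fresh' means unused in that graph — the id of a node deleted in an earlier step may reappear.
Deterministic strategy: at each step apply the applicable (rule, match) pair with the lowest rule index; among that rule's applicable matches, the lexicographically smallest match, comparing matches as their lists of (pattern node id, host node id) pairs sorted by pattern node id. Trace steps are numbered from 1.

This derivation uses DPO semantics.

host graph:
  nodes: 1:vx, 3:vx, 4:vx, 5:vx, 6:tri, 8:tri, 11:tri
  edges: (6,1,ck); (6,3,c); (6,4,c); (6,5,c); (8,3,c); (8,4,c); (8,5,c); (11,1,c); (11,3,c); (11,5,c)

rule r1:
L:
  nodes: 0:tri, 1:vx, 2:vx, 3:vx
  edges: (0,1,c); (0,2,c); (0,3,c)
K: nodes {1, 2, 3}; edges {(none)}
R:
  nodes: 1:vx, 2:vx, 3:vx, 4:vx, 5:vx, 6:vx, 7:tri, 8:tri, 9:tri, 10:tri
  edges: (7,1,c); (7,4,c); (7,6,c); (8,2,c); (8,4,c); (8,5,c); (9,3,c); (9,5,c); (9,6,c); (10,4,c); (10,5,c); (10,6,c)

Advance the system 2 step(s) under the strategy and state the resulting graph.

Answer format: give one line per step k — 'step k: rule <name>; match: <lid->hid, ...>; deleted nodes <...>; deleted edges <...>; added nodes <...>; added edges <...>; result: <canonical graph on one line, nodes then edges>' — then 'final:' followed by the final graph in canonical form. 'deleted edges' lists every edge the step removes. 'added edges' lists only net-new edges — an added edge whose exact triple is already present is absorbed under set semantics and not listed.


step 1: rule r1; match: 0->8, 1->3, 2->4, 3->5; deleted nodes 8; deleted edges (8,3,c); (8,4,c); (8,5,c); added nodes 12, 13, 14, 15, 16, 17, 18; added edges (15,3,c); (15,12,c); (15,14,c); (16,4,c); (16,12,c); (16,13,c); (17,5,c); (17,13,c); (17,14,c); (18,12,c); (18,13,c); (18,14,c); result: nodes: 1:vx, 3:vx, 4:vx, 5:vx, 6:tri, 11:tri, 12:vx, 13:vx, 14:vx, 15:tri, 16:tri, 17:tri, 18:tri edges: (6,1,ck); (6,3,c); (6,4,c); (6,5,c); (11,1,c); (11,3,c); (11,5,c); (15,3,c); (15,12,c); (15,14,c); (16,4,c); (16,12,c); (16,13,c); (17,5,c); (17,13,c); (17,14,c); (18,12,c); (18,13,c); (18,14,c)
step 2: rule r1; match: 0->11, 1->1, 2->3, 3->5; deleted nodes 11; deleted edges (11,1,c); (11,3,c); (11,5,c); added nodes 19, 20, 21, 22, 23, 24, 25; added edges (22,1,c); (22,19,c); (22,21,c); (23,3,c); (23,19,c); (23,20,c); (24,5,c); (24,20,c); (24,21,c); (25,19,c); (25,20,c); (25,21,c); result: nodes: 1:vx, 3:vx, 4:vx, 5:vx, 6:tri, 12:vx, 13:vx, 14:vx, 15:tri, 16:tri, 17:tri, 18:tri, 19:vx, 20:vx, 21:vx, 22:tri, 23:tri, 24:tri, 25:tri edges: (6,1,ck); (6,3,c); (6,4,c); (6,5,c); (15,3,c); (15,12,c); (15,14,c); (16,4,c); (16,12,c); (16,13,c); (17,5,c); (17,13,c); (17,14,c); (18,12,c); (18,13,c); (18,14,c); (22,1,c); (22,19,c); (22,21,c); (23,3,c); (23,19,c); (23,20,c); (24,5,c); (24,20,c); (24,21,c); (25,19,c); (25,20,c); (25,21,c)
final:
nodes: 1:vx, 3:vx, 4:vx, 5:vx, 6:tri, 12:vx, 13:vx, 14:vx, 15:tri, 16:tri, 17:tri, 18:tri, 19:vx, 20:vx, 21:vx, 22:tri, 23:tri, 24:tri, 25:tri
edges: (6,1,ck); (6,3,c); (6,4,c); (6,5,c); (15,3,c); (15,12,c); (15,14,c); (16,4,c); (16,12,c); (16,13,c); (17,5,c); (17,13,c); (17,14,c); (18,12,c); (18,13,c); (18,14,c); (22,1,c); (22,19,c); (22,21,c); (23,3,c); (23,19,c); (23,20,c); (24,5,c); (24,20,c); (24,21,c); (25,19,c); (25,20,c); (25,21,c)


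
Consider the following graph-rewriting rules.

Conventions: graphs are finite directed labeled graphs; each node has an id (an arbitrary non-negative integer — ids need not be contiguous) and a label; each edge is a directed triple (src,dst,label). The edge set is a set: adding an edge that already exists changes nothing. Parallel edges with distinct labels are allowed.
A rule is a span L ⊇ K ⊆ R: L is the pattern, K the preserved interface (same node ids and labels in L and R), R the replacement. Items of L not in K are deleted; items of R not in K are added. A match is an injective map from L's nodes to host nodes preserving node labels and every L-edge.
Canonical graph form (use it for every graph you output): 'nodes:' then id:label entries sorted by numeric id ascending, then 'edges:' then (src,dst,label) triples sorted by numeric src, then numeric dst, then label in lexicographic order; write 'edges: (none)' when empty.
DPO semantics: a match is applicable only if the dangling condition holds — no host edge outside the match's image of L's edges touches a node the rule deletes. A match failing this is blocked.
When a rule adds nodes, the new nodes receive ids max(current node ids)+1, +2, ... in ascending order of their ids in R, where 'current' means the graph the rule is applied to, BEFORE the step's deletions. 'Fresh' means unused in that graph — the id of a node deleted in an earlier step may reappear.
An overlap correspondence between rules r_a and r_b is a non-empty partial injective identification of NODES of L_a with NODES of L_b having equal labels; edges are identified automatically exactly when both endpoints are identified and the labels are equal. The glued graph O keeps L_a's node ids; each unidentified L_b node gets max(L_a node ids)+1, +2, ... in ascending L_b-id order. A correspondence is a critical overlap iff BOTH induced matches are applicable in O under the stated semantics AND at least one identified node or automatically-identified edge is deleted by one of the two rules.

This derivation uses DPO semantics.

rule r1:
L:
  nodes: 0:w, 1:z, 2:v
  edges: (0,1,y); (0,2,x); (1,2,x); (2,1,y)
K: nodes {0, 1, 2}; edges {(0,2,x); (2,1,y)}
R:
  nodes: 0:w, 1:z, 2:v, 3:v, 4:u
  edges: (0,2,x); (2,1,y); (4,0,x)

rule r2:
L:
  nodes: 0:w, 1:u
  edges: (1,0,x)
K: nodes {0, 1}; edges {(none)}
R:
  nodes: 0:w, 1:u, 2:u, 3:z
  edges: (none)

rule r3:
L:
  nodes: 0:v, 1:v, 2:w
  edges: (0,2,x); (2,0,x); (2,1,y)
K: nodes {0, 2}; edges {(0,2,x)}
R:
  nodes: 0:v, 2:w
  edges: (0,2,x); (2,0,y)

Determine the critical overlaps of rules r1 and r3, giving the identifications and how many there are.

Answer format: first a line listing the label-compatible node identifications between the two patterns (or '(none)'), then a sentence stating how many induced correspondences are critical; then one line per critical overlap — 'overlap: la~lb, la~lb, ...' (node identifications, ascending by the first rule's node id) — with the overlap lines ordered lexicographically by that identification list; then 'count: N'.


label-compatible node identifications between L(r1) and L(r3): 0~2, 2~0, 2~1
1 of the induced correspondences is a critical overlap of r1 and r3.
overlap: 0~2, 2~0
count: 1


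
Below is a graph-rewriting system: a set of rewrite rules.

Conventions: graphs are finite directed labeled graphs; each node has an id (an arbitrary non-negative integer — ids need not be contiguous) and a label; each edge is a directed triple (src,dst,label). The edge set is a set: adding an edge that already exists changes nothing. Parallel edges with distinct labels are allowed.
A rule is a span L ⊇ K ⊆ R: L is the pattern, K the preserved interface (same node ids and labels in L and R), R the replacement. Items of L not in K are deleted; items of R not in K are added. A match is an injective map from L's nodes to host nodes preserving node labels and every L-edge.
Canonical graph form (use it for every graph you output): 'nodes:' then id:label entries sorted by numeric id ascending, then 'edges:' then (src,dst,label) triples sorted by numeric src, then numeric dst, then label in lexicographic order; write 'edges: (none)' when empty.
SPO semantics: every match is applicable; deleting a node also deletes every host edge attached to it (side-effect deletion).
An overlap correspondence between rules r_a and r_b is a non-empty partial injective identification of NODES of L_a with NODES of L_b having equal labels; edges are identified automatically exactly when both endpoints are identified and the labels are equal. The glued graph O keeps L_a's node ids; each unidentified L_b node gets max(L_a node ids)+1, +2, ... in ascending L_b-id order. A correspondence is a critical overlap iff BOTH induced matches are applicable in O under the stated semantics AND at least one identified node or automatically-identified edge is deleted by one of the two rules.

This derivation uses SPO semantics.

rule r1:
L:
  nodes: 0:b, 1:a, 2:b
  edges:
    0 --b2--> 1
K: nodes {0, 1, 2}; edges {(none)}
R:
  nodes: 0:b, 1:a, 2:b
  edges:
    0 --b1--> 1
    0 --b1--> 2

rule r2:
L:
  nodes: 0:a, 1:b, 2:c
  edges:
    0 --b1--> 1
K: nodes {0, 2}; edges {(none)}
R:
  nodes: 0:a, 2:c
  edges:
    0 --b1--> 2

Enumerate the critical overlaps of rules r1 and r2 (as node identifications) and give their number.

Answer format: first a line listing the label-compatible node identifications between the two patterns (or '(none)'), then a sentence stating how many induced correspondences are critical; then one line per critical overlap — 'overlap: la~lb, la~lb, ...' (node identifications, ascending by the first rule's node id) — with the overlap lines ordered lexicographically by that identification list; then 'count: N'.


label-compatible node identifications between L(r1) and L(r2): 0~1, 1~0, 2~1
4 of the induced correspondences are critical overlaps of r1 and r2.
overlap: 0~1
overlap: 0~1, 1~0
overlap: 1~0, 2~1
overlap: 2~1
count: 4


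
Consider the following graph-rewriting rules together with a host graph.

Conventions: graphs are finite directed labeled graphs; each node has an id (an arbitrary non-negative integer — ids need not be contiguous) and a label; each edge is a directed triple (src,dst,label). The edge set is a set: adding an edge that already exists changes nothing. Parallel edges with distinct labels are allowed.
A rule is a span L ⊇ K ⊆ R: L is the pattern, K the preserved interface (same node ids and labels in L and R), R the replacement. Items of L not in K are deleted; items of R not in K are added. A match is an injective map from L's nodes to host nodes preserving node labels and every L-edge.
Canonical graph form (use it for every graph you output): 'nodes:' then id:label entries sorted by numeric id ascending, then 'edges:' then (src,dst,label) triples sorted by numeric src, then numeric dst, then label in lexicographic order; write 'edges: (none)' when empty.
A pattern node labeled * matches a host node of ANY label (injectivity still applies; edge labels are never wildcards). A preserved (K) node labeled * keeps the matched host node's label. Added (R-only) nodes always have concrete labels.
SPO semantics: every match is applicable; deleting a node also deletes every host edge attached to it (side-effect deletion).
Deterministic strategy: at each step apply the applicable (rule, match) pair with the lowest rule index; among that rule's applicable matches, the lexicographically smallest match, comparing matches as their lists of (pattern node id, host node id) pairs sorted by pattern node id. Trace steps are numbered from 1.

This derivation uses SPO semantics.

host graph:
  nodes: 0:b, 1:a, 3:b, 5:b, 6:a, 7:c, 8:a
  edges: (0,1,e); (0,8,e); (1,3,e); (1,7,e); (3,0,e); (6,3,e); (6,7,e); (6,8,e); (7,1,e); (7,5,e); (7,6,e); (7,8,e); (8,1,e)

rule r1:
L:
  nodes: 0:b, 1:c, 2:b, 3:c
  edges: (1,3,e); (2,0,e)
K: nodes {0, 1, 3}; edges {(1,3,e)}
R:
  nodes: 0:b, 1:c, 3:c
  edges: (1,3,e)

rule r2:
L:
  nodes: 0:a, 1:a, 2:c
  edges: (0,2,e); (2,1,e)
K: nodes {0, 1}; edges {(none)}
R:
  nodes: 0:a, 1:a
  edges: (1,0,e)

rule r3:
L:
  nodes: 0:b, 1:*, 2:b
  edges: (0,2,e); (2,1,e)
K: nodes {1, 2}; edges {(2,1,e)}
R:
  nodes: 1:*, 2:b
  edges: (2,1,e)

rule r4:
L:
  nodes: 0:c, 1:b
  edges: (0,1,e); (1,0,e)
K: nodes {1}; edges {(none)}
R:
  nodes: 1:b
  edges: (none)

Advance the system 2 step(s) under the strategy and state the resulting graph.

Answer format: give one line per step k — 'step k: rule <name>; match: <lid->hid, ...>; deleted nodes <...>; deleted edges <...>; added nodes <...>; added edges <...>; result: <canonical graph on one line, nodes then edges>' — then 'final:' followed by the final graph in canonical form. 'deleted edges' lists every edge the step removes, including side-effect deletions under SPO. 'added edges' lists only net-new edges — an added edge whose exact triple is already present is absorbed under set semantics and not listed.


step 1: rule r2; match: 0->1, 1->6, 2->7; deleted nodes 7; deleted edges (1,7,e); (6,7,e); (7,1,e); (7,5,e); (7,6,e); (7,8,e); added nodes (none); added edges (6,1,e); result: nodes: 0:b, 1:a, 3:b, 5:b, 6:a, 8:a edges: (0,1,e); (0,8,e); (1,3,e); (3,0,e); (6,1,e); (6,3,e); (6,8,e); (8,1,e)
step 2: rule r3; match: 0->3, 1->1, 2->0; deleted nodes 3; deleted edges (1,3,e); (3,0,e); (6,3,e); added nodes (none); added edges (none); result: nodes: 0:b, 1:a, 5:b, 6:a, 8:a edges: (0,1,e); (0,8,e); (6,1,e); (6,8,e); (8,1,e)
final:
nodes: 0:b, 1:a, 5:b, 6:a, 8:a
edges: (0,1,e); (0,8,e); (6,1,e); (6,8,e); (8,1,e)


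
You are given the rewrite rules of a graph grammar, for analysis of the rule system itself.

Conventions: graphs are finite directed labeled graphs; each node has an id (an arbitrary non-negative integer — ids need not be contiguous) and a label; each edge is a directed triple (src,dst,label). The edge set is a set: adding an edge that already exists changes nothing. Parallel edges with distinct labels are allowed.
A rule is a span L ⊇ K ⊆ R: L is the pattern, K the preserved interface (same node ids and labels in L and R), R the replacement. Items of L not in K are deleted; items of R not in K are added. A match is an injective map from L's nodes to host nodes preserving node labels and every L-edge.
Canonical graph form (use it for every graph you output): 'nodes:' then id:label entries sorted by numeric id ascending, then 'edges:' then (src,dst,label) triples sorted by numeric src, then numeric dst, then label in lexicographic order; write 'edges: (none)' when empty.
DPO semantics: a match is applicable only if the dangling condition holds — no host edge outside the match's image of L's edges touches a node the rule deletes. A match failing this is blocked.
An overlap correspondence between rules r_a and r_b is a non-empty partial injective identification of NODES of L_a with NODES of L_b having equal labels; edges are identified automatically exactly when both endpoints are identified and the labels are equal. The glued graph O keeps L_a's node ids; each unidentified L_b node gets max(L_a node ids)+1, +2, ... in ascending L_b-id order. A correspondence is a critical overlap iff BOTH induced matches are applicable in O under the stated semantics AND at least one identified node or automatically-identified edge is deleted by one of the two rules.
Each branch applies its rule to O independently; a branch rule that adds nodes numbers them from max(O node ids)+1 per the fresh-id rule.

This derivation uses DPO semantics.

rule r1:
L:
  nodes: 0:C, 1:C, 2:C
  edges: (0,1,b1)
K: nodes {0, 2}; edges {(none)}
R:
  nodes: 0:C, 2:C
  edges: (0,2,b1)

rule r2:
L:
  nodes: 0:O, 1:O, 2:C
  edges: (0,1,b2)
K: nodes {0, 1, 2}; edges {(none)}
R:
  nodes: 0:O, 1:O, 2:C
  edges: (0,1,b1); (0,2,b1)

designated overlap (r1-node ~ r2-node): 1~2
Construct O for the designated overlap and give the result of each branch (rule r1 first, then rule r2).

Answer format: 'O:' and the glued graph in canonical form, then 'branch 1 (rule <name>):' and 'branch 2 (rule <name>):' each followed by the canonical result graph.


O:
nodes: 0:C, 1:C, 2:C, 3:O, 4:O
edges: (0,1,b1); (3,4,b2)
branch 1 (rule r1):
nodes: 0:C, 2:C, 3:O, 4:O
edges: (0,2,b1); (3,4,b2)
branch 2 (rule r2):
nodes: 0:C, 1:C, 2:C, 3:O, 4:O
edges: (0,1,b1); (3,1,b1); (3,4,b1)


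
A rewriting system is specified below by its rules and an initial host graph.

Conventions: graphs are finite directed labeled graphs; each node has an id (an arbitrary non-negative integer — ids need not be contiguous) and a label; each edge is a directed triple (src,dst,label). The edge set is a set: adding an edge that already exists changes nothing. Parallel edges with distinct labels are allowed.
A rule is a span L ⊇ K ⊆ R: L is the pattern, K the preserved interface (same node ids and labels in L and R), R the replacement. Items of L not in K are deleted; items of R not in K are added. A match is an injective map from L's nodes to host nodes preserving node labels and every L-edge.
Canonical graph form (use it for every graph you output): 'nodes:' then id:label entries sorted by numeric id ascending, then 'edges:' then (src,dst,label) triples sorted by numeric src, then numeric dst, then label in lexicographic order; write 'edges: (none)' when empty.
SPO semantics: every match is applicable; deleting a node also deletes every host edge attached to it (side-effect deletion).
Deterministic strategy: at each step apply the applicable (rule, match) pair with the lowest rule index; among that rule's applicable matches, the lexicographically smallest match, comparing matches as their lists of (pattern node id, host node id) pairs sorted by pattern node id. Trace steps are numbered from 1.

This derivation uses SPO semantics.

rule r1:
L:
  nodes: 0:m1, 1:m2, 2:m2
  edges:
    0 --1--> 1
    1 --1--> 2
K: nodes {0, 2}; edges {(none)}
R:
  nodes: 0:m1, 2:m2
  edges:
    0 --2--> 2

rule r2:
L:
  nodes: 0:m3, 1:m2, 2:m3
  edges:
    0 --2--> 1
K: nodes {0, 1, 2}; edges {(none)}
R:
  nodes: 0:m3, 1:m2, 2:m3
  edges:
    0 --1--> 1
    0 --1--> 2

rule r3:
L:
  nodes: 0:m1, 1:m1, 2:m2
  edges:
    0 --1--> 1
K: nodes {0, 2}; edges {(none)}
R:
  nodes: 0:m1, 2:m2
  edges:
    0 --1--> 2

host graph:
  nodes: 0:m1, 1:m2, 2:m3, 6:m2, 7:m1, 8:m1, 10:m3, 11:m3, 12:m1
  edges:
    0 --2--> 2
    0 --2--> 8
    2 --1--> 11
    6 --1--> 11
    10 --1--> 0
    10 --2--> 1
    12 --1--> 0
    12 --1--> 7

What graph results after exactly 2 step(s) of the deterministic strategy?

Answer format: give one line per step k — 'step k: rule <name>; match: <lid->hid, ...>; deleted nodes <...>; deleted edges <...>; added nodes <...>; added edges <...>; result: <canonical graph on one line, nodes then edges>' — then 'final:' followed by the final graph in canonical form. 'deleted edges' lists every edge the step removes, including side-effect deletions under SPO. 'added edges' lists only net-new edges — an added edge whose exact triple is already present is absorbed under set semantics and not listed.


step 1: rule r2; match: 0->10, 1->1, 2->2; deleted nodes (none); deleted edges (10,1,2); added nodes (none); added edges (10,1,1); (10,2,1); result: nodes: 0:m1, 1:m2, 2:m3, 6:m2, 7:m1, 8:m1, 10:m3, 11:m3, 12:m1 edges: (0,2,2); (0,8,2); (2,11,1); (6,11,1); (10,0,1); (10,1,1); (10,2,1); (12,0,1); (12,7,1)
step 2: rule r3; match: 0->12, 1->0, 2->1; deleted nodes 0; deleted edges (0,2,2); (0,8,2); (10,0,1); (12,0,1); added nodes (none); added edges (12,1,1); result: nodes: 1:m2, 2:m3, 6:m2, 7:m1, 8:m1, 10:m3, 11:m3, 12:m1 edges: (2,11,1); (6,11,1); (10,1,1); (10,2,1); (12,1,1); (12,7,1)
final:
nodes: 1:m2, 2:m3, 6:m2, 7:m1, 8:m1, 10:m3, 11:m3, 12:m1
edges: (2,11,1); (6,11,1); (10,1,1); (10,2,1); (12,1,1); (12,7,1)


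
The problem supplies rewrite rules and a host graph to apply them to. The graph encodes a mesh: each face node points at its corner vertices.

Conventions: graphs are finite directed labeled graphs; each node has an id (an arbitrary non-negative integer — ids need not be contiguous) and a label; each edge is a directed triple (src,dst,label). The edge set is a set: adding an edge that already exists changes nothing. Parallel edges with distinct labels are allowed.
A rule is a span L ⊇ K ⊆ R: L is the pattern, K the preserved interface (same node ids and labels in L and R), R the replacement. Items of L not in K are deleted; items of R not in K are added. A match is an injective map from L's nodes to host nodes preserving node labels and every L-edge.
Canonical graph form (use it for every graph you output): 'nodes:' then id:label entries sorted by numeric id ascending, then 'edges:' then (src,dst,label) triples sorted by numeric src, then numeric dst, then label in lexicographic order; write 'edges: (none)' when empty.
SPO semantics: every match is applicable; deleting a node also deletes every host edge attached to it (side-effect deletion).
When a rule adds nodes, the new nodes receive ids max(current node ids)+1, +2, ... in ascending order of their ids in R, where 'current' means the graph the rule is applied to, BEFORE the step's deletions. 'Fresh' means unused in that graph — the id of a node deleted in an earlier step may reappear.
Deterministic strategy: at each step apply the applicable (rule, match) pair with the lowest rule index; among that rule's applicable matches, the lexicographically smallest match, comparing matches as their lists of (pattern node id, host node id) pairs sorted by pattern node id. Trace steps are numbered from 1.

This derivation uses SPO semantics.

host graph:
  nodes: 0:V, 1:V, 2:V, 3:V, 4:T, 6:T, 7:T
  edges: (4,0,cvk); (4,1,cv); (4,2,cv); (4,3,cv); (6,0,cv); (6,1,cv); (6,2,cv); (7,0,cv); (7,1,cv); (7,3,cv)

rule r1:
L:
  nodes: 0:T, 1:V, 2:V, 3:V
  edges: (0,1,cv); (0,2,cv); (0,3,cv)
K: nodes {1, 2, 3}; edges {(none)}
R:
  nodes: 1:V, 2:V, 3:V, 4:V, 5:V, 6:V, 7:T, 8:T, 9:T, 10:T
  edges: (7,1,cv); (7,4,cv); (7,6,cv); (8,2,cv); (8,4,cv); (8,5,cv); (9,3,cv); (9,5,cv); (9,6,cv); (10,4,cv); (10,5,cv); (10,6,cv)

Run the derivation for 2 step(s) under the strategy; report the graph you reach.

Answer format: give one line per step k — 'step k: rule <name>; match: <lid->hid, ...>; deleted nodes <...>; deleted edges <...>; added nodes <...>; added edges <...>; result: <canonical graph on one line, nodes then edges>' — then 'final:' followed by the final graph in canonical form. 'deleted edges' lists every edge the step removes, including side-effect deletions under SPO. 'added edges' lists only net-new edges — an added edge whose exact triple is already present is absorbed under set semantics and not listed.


step 1: rule r1; match: 0->4, 1->1, 2->2, 3->3; deleted nodes 4; deleted edges (4,0,cvk); (4,1,cv); (4,2,cv); (4,3,cv); added nodes 8, 9, 10, 11, 12, 13, 14; added edges (11,1,cv); (11,8,cv); (11,10,cv); (12,2,cv); (12,8,cv); (12,9,cv); (13,3,cv); (13,9,cv); (13,10,cv); (14,8,cv); (14,9,cv); (14,10,cv); result: nodes: 0:V, 1:V, 2:V, 3:V, 6:T, 7:T, 8:V, 9:V, 10:V, 11:T, 12:T, 13:T, 14:T edges: (6,0,cv); (6,1,cv); (6,2,cv); (7,0,cv); (7,1,cv); (7,3,cv); (11,1,cv); (11,8,cv); (11,10,cv); (12,2,cv); (12,8,cv); (12,9,cv); (13,3,cv); (13,9,cv); (13,10,cv); (14,8,cv); (14,9,cv); (14,10,cv)
step 2: rule r1; match: 0->6, 1->0, 2->1, 3->2; deleted nodes 6; deleted edges (6,0,cv); (6,1,cv); (6,2,cv); added nodes 15, 16, 17, 18, 19, 20, 21; added edges (18,0,cv); (18,15,cv); (18,17,cv); (19,1,cv); (19,15,cv); (19,16,cv); (20,2,cv); (20,16,cv); (20,17,cv); (21,15,cv); (21,16,cv); (21,17,cv); result: nodes: 0:V, 1:V, 2:V, 3:V, 7:T, 8:V, 9:V, 10:V, 11:T, 12:T, 13:T, 14:T, 15:V, 16:V, 17:V, 18:T, 19:T, 20:T, 21:T edges: (7,0,cv); (7,1,cv); (7,3,cv); (11,1,cv); (11,8,cv); (11,10,cv); (12,2,cv); (12,8,cv); (12,9,cv); (13,3,cv); (13,9,cv); (13,10,cv); (14,8,cv); (14,9,cv); (14,10,cv); (18,0,cv); (18,15,cv); (18,17,cv); (19,1,cv); (19,15,cv); (19,16,cv); (20,2,cv); (20,16,cv); (20,17,cv); (21,15,cv); (21,16,cv); (21,17,cv)
final:
nodes: 0:V, 1:V, 2:V, 3:V, 7:T, 8:V, 9:V, 10:V, 11:T, 12:T, 13:T, 14:T, 15:V, 16:V, 17:V, 18:T, 19:T, 20:T, 21:T
edges: (7,0,cv); (7,1,cv); (7,3,cv); (11,1,cv); (11,8,cv); (11,10,cv); (12,2,cv); (12,8,cv); (12,9,cv); (13,3,cv); (13,9,cv); (13,10,cv); (14,8,cv); (14,9,cv); (14,10,cv); (18,0,cv); (18,15,cv); (18,17,cv); (19,1,cv); (19,15,cv); (19,16,cv); (20,2,cv); (20,16,cv); (20,17,cv); (21,15,cv); (21,16,cv); (21,17,cv)


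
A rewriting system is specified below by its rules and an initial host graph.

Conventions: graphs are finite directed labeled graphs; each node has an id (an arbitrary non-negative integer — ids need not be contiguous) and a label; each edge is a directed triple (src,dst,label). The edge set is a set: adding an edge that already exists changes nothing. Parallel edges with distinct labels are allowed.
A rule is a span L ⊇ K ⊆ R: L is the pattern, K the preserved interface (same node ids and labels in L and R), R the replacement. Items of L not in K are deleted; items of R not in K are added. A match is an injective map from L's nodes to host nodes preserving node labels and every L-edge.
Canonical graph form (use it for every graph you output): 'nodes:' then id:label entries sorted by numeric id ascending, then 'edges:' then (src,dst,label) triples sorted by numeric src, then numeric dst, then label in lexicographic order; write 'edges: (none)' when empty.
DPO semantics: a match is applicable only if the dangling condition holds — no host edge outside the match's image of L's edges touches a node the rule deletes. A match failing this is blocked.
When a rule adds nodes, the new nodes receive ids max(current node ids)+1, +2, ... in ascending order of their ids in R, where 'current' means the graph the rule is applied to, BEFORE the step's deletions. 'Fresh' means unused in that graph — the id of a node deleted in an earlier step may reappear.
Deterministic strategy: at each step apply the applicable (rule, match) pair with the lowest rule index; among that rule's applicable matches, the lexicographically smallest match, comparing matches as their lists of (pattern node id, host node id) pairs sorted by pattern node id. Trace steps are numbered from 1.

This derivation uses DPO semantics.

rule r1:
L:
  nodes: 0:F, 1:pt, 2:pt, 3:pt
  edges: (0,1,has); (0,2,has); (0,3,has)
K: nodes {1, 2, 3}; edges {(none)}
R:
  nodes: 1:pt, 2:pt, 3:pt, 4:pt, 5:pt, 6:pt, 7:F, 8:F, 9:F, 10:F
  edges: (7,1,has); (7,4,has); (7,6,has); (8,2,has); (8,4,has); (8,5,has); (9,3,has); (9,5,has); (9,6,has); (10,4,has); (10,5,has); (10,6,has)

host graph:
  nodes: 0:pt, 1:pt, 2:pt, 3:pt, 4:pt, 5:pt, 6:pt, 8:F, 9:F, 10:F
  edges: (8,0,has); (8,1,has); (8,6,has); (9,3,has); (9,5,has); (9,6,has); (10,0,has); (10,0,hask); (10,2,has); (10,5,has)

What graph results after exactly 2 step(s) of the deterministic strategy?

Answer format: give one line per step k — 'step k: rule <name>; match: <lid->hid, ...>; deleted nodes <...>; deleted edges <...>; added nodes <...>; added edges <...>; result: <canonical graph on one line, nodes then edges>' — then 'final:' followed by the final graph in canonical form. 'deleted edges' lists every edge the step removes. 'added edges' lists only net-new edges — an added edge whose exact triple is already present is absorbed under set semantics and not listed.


step 1: rule r1; match: 0->8, 1->0, 2->1, 3->6; deleted nodes 8; deleted edges (8,0,has); (8,1,has); (8,6,has); added nodes 11, 12, 13, 14, 15, 16, 17; added edges (14,0,has); (14,11,has); (14,13,has); (15,1,has); (15,11,has); (15,12,has); (16,6,has); (16,12,has); (16,13,has); (17,11,has); (17,12,has); (17,13,has); result: nodes: 0:pt, 1:pt, 2:pt, 3:pt, 4:pt, 5:pt, 6:pt, 9:F, 10:F, 11:pt, 12:pt, 13:pt, 14:F, 15:F, 16:F, 17:F edges: (9,3,has); (9,5,has); (9,6,has); (10,0,has); (10,0,hask); (10,2,has); (10,5,has); (14,0,has); (14,11,has); (14,13,has); (15,1,has); (15,11,has); (15,12,has); (16,6,has); (16,12,has); (16,13,has); (17,11,has); (17,12,has); (17,13,has)
step 2: rule r1; match: 0->9, 1->3, 2->5, 3->6; deleted nodes 9; deleted edges (9,3,has); (9,5,has); (9,6,has); added nodes 18, 19, 20, 21, 22, 23, 24; added edges (21,3,has); (21,18,has); (21,20,has); (22,5,has); (22,18,has); (22,19,has); (23,6,has); (23,19,has); (23,20,has); (24,18,has); (24,19,has); (24,20,has); result: nodes: 0:pt, 1:pt, 2:pt, 3:pt, 4:pt, 5:pt, 6:pt, 10:F, 11:pt, 12:pt, 13:pt, 14:F, 15:F, 16:F, 17:F, 18:pt, 19:pt, 20:pt, 21:F, 22:F, 23:F, 24:F edges: (10,0,has); (10,0,hask); (10,2,has); (10,5,has); (14,0,has); (14,11,has); (14,13,has); (15,1,has); (15,11,has); (15,12,has); (16,6,has); (16,12,has); (16,13,has); (17,11,has); (17,12,has); (17,13,has); (21,3,has); (21,18,has); (21,20,has); (22,5,has); (22,18,has); (22,19,has); (23,6,has); (23,19,has); (23,20,has); (24,18,has); (24,19,has); (24,20,has)
final:
nodes: 0:pt, 1:pt, 2:pt, 3:pt, 4:pt, 5:pt, 6:pt, 10:F, 11:pt, 12:pt, 13:pt, 14:F, 15:F, 16:F, 17:F, 18:pt, 19:pt, 20:pt, 21:F, 22:F, 23:F, 24:F
edges: (10,0,has); (10,0,hask); (10,2,has); (10,5,has); (14,0,has); (14,11,has); (14,13,has); (15,1,has); (15,11,has); (15,12,has); (16,6,has); (16,12,has); (16,13,has); (17,11,has); (17,12,has); (17,13,has); (21,3,has); (21,18,has); (21,20,has); (22,5,has); (22,18,has); (22,19,has); (23,6,has); (23,19,has); (23,20,has); (24,18,has); (24,19,has); (24,20,has)


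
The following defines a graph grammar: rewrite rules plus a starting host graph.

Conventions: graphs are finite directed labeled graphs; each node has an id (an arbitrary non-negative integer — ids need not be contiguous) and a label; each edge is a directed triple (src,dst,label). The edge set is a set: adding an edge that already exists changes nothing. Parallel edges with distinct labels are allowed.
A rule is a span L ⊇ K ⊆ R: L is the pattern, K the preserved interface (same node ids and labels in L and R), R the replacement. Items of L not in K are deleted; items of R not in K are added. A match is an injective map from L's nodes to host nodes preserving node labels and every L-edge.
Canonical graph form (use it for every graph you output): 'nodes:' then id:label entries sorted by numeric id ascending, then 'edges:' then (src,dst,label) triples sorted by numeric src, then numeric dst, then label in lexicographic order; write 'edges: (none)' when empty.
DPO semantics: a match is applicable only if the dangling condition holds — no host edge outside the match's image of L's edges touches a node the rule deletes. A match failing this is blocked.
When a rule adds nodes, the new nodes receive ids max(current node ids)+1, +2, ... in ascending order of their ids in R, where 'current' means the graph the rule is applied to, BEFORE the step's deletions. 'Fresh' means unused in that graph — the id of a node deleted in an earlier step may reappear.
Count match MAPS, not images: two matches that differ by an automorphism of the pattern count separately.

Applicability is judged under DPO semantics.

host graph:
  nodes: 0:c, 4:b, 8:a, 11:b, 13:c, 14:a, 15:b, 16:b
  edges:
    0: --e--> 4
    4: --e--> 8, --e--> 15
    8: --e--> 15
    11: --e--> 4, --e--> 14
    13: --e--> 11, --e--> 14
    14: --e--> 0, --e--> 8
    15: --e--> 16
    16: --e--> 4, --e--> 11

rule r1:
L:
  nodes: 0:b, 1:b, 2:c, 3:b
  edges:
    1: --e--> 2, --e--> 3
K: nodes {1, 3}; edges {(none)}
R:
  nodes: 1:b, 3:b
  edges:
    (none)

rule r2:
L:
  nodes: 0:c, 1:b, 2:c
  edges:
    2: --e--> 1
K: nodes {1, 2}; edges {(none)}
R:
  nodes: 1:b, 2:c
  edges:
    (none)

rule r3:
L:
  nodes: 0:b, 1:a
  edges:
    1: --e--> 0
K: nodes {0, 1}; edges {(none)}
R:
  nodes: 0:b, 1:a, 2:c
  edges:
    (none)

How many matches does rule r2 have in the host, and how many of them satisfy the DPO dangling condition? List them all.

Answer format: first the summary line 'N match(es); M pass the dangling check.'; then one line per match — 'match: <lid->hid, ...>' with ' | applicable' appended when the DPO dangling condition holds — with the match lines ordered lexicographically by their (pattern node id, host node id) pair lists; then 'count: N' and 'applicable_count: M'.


2 match(es); 0 pass the dangling check.
match: 0->0, 1->11, 2->13
match: 0->13, 1->4, 2->0
count: 2
applicable_count: 0


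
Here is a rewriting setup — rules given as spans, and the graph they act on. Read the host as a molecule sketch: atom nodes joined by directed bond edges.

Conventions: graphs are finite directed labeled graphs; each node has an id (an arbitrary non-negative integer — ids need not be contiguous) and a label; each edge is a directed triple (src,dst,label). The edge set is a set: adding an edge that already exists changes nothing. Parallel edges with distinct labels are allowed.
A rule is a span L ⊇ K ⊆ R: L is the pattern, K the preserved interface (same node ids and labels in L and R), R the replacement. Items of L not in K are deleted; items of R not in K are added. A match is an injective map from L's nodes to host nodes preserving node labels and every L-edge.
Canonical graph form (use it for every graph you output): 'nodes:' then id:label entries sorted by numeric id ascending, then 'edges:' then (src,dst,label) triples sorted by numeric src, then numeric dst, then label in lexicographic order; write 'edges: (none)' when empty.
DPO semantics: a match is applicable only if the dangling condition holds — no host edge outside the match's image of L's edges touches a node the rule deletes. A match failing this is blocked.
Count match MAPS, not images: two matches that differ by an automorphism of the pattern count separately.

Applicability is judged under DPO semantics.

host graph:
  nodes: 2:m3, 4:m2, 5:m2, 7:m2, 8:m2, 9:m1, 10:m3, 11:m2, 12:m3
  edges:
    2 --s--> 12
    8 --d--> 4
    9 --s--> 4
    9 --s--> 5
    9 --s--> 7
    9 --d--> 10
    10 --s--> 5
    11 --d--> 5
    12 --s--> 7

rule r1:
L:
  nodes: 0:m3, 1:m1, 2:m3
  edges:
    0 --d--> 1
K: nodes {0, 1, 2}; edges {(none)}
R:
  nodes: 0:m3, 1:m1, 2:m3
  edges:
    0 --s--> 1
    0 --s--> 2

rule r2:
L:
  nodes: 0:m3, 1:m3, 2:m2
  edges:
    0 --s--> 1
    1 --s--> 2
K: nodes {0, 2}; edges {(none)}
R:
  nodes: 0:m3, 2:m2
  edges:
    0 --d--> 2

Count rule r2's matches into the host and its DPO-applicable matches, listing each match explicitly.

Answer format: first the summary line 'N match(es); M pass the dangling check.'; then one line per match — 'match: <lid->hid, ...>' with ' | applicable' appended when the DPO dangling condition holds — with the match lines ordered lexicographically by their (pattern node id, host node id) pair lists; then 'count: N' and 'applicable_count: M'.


1 match(es); 1 pass the dangling check.
match: 0->2, 1->12, 2->7 | applicable
count: 1
applicable_count: 1


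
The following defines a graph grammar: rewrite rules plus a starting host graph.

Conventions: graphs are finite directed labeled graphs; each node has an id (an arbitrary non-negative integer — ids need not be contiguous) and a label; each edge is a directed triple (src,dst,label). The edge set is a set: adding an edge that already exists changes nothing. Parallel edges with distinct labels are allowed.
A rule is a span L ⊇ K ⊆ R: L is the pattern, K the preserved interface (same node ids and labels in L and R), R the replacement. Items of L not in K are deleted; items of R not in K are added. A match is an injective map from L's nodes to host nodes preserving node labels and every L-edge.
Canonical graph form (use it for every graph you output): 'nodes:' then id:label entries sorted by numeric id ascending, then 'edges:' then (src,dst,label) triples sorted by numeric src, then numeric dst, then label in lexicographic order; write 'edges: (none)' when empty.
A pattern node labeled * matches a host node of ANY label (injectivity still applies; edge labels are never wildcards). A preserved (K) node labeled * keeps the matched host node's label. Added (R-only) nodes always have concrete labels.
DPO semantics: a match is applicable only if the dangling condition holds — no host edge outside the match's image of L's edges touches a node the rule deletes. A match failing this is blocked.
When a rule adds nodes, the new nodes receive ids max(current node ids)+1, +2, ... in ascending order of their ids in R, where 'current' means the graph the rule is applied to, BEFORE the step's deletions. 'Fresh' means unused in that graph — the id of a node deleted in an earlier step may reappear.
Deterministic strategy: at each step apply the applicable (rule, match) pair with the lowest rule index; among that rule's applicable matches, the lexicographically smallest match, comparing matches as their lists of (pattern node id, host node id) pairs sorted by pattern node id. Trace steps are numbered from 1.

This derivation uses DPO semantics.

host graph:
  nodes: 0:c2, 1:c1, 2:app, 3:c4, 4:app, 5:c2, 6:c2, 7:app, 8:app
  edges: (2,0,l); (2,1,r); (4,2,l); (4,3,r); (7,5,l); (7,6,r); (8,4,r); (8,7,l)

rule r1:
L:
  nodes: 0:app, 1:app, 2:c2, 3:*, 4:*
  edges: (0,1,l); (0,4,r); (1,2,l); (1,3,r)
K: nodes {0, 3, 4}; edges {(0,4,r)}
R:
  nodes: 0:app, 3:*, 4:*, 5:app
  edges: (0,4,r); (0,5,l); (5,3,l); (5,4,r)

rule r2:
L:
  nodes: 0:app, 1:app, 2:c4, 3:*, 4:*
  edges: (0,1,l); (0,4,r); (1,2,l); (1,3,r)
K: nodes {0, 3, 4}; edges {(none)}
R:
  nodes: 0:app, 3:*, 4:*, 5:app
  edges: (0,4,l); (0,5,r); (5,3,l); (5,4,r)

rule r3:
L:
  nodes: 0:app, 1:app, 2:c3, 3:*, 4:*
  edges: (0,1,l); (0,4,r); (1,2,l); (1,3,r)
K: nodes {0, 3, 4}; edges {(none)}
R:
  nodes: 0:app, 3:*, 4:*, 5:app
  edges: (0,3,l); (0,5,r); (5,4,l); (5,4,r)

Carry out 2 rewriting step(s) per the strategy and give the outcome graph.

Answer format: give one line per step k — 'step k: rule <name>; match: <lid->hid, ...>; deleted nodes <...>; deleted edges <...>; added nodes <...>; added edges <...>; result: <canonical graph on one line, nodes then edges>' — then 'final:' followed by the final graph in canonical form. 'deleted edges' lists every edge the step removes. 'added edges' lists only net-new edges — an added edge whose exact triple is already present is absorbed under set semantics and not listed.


step 1: rule r1; match: 0->4, 1->2, 2->0, 3->1, 4->3; deleted nodes 0, 2; deleted edges (2,0,l); (2,1,r); (4,2,l); added nodes 9; added edges (4,9,l); (9,1,l); (9,3,r); result: nodes: 1:c1, 3:c4, 4:app, 5:c2, 6:c2, 7:app, 8:app, 9:app edges: (4,3,r); (4,9,l); (7,5,l); (7,6,r); (8,4,r); (8,7,l); (9,1,l); (9,3,r)
step 2: rule r1; match: 0->8, 1->7, 2->5, 3->6, 4->4; deleted nodes 5, 7; deleted edges (7,5,l); (7,6,r); (8,7,l); added nodes 10; added edges (8,10,l); (10,4,r); (10,6,l); result: nodes: 1:c1, 3:c4, 4:app, 6:c2, 8:app, 9:app, 10:app edges: (4,3,r); (4,9,l); (8,4,r); (8,10,l); (9,1,l); (9,3,r); (10,4,r); (10,6,l)
final:
nodes: 1:c1, 3:c4, 4:app, 6:c2, 8:app, 9:app, 10:app
edges: (4,3,r); (4,9,l); (8,4,r); (8,10,l); (9,1,l); (9,3,r); (10,4,r); (10,6,l)


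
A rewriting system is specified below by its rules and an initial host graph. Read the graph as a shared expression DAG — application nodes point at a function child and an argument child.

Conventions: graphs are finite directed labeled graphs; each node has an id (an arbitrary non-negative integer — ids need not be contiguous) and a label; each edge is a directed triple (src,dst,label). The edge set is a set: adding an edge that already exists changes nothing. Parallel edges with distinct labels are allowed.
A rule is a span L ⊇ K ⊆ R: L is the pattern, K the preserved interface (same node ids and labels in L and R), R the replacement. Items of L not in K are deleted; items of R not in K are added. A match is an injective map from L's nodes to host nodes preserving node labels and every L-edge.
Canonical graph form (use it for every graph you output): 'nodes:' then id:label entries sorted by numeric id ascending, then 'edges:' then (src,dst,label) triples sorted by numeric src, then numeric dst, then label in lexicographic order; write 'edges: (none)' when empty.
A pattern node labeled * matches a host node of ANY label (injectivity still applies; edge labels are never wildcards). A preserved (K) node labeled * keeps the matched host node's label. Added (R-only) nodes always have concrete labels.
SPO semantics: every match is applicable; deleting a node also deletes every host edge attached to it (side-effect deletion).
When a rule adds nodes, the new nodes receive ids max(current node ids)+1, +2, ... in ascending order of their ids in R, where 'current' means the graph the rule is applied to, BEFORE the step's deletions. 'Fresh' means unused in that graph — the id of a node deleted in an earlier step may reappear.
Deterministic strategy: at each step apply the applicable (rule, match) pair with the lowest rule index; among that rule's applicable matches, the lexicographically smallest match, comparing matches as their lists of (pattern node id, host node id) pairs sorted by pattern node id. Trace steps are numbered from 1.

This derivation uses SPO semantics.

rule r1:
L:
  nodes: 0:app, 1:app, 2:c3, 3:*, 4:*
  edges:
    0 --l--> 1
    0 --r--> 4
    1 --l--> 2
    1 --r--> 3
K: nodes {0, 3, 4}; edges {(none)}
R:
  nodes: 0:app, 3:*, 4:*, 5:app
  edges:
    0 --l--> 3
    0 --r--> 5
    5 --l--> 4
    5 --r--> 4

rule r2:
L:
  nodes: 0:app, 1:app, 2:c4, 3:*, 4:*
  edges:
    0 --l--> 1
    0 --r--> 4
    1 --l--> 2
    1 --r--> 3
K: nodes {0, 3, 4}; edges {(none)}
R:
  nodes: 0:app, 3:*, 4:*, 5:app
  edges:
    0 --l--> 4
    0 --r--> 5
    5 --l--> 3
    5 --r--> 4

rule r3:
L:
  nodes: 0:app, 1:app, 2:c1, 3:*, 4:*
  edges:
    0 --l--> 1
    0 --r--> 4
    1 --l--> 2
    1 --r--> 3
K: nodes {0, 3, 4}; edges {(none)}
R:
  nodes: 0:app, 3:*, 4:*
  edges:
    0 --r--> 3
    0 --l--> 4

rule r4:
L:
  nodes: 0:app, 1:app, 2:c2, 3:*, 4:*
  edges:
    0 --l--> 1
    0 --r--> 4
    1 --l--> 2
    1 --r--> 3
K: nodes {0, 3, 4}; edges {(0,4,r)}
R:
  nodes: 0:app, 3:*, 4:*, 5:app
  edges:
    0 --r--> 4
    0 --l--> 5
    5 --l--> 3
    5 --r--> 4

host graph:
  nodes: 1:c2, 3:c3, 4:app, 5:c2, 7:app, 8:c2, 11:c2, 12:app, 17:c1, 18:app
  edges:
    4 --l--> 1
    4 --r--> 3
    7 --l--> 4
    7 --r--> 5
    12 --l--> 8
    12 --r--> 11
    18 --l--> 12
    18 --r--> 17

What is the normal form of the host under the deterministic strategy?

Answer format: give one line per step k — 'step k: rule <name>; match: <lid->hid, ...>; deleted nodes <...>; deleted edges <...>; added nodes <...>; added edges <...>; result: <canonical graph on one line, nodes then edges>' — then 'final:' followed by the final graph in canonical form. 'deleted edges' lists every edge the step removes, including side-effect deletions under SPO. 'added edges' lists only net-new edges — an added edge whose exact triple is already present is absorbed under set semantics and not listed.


step 1: rule r4; match: 0->7, 1->4, 2->1, 3->3, 4->5; deleted nodes 1, 4; deleted edges (4,1,l); (4,3,r); (7,4,l); added nodes 19; added edges (7,19,l); (19,3,l); (19,5,r); result: nodes: 3:c3, 5:c2, 7:app, 8:c2, 11:c2, 12:app, 17:c1, 18:app, 19:app edges: (7,5,r); (7,19,l); (12,8,l); (12,11,r); (18,12,l); (18,17,r); (19,3,l); (19,5,r)
step 2: rule r4; match: 0->18, 1->12, 2->8, 3->11, 4->17; deleted nodes 8, 12; deleted edges (12,8,l); (12,11,r); (18,12,l); added nodes 20; added edges (18,20,l); (20,11,l); (20,17,r); result: nodes: 3:c3, 5:c2, 7:app, 11:c2, 17:c1, 18:app, 19:app, 20:app edges: (7,5,r); (7,19,l); (18,17,r); (18,20,l); (19,3,l); (19,5,r); (20,11,l); (20,17,r)
final:
nodes: 3:c3, 5:c2, 7:app, 11:c2, 17:c1, 18:app, 19:app, 20:app
edges: (7,5,r); (7,19,l); (18,17,r); (18,20,l); (19,3,l); (19,5,r); (20,11,l); (20,17,r)
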